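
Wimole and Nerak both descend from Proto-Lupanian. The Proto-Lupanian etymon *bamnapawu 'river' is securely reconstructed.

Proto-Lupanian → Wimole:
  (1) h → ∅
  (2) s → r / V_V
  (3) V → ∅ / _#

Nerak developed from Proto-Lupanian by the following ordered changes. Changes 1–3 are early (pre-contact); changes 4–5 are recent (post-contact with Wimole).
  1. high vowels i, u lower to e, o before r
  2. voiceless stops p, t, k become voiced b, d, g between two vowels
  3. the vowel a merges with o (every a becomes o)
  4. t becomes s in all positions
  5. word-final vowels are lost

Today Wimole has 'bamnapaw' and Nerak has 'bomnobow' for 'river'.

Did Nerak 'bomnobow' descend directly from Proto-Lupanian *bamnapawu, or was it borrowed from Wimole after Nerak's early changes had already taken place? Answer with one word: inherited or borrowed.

inherited

If inherited, *bamnapawu would pass through all of Nerak's changes:
Nerak: *bamnapawu > bamnabawu > bomnobowu > bomnobow  (by intervocalic voicing, vowel merger, apocope)
If borrowed from Wimole 'bamnapaw' after the early changes, it would undergo only the recent ones:
  rule 4 (unconditioned shift): no change (bamnapaw)
  rule 5 (apocope): no change (bamnapaw)
  ⇒ as a loan: bamnapaw
Nerak 'bomnobow' matches the inherited outcome exactly, so it is an inherited cognate, not a loan.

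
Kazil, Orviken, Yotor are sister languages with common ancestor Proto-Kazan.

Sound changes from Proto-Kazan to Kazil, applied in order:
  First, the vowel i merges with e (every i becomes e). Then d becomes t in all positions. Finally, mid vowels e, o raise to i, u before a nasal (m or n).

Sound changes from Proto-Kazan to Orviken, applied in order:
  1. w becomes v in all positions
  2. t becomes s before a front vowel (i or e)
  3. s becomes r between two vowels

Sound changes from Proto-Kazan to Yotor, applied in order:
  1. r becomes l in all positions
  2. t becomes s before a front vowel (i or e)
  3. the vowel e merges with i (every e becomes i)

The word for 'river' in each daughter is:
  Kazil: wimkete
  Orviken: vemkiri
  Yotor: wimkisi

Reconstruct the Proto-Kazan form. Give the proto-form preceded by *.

*wemkiti

Position 7: Kazil has e, Orviken has i, Yotor has i. Orviken preserves i here (none of its changes turn any other segment into i), so the proto-segment is *i.
Position 1: Kazil has w, Orviken has v, Yotor has w. Kazil preserves w here (none of its changes turn any other segment into w), so the proto-segment is *w.
Verify the candidate proto-form against each daughter:
Kazil: *wemkiti > wemkete > wimkete  (by vowel merger, pre-nasal raising)
Orviken: *wemkiti > vemkiti > vemkisi > vemkiri  (by unconditioned shift, palatalisation, rhotacism)
Yotor: *wemkiti > wemkisi > wimkisi  (by palatalisation, vowel merger)
*wemkiti is the unique common source.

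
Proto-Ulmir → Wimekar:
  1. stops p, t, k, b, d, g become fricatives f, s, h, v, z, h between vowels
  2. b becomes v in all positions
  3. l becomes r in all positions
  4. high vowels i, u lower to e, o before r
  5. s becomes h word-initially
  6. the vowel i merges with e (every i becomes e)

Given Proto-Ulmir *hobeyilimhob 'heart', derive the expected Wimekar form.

hoveyeremhov

Wimekar: *hobeyilimhob > hoveyilimhob > hoveyilimhov > hoveyirimhov > hoveyerimhov > hoveyeremhov  (by intervocalic lenition, unconditioned shift, unconditioned shift, pre-rhotic lowering, vowel merger)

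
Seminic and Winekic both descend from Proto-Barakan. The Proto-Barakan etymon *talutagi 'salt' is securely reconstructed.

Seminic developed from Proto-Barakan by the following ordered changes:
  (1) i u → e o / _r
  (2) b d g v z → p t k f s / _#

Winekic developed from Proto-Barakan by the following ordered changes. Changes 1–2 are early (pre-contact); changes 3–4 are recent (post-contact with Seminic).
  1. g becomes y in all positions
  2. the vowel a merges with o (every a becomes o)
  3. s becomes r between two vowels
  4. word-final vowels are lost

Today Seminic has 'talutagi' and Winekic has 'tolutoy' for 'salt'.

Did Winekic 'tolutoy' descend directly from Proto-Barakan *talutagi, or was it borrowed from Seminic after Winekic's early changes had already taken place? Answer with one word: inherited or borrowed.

If inherited, *talutagi would pass through all of Winekic's changes:
Winekic: *talutagi > talutayi > tolutoyi > tolutoy  (by unconditioned shift, vowel merger, apocope)
If borrowed from Seminic 'talutagi' after the early changes, it would undergo only the recent ones:
  rule 3 (rhotacism): no change (talutagi)
  rule 4 (apocope): talutagi → talutag
  ⇒ as a loan: talutag
Winekic 'tolutoy' matches the inherited outcome exactly, so it is an inherited cognate, not a loan.

inherited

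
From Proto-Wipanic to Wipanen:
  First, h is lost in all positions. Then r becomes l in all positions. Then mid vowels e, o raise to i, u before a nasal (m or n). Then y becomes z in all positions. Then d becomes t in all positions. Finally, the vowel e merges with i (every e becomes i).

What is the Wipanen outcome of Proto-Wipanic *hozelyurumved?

ozilzulumvit

Wipanen: *hozelyurumved
  hozelyurumved → ozelyurumved   [h-loss]
  ozelyurumved → ozelyulumved   [unconditioned shift]
  ozelyulumved (rule 3 does not apply)
  ozelyulumved → ozelzulumved   [unconditioned shift]
  ozelzulumved → ozelzulumvet   [unconditioned shift]
  ozelzulumvet → ozilzulumvit   [vowel merger]
  giving Wipanen ozilzulumvit.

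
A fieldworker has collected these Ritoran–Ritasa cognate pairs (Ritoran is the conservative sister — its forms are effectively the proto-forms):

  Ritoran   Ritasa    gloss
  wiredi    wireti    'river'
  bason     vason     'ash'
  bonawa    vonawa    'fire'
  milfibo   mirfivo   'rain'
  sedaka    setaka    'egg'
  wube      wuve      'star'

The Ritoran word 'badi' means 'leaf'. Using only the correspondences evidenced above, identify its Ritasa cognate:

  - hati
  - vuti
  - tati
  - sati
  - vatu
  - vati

vati

bason ~ vason — Ritoran b corresponds to Ritasa v word-initially before a back vowel.
wiredi ~ wireti — Ritoran d corresponds to Ritasa t between vowels (before a front vowel).
Applying these to Ritoran 'badi':
  badi → vadi   (b→v word-initially before a back vowel)
  vadi → vati   (d→t between vowels (before a front vowel))
So the Ritasa cognate is 'vati'.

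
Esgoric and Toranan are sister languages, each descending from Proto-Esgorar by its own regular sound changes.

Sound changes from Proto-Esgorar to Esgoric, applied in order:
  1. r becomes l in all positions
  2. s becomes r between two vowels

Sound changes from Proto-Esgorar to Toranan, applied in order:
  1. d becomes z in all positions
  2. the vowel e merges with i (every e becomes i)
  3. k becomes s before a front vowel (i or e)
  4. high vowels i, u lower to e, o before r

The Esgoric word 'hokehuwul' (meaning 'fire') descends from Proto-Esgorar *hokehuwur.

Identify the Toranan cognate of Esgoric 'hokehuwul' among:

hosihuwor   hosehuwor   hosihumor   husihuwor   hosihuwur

hosihuwor

Toranan: *hokehuwur
  hokehuwur (rule 1 does not apply)
  hokehuwur → hokihuwur   [vowel merger]
  hokihuwur → hosihuwur   [palatalisation]
  hosihuwur → hosihuwor   [pre-rhotic lowering]
  giving Toranan hosihuwor.
Only 'hosihuwor' matches the regular Toranan development of *hokehuwur.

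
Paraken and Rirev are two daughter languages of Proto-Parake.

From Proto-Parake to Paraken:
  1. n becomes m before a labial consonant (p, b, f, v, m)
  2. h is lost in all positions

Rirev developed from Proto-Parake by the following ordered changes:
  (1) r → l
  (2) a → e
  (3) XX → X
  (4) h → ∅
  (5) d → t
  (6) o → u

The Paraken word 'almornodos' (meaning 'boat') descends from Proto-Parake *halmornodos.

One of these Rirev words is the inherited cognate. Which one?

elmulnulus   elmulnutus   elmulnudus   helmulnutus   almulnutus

elmulnutus

Rirev: *halmornodos > halmolnodos > helmolnodos > elmolnodos > elmolnotos > elmulnutus  (by unconditioned shift, vowel merger, h-loss, unconditioned shift, vowel merger)
Only 'elmulnutus' matches the regular Rirev development of *halmornodos.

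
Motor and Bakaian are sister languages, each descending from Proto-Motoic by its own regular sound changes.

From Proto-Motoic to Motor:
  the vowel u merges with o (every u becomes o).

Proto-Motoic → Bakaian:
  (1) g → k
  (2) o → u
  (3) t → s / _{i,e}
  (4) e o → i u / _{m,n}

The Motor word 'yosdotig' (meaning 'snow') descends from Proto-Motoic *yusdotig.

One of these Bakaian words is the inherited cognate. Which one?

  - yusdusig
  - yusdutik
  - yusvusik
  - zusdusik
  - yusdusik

yusdusik

Bakaian: *yusdotig > yusdotik > yusdutik > yusdusik  (by unconditioned shift, vowel merger, palatalisation)
Only 'yusdusik' matches the regular Bakaian development of *yusdotig.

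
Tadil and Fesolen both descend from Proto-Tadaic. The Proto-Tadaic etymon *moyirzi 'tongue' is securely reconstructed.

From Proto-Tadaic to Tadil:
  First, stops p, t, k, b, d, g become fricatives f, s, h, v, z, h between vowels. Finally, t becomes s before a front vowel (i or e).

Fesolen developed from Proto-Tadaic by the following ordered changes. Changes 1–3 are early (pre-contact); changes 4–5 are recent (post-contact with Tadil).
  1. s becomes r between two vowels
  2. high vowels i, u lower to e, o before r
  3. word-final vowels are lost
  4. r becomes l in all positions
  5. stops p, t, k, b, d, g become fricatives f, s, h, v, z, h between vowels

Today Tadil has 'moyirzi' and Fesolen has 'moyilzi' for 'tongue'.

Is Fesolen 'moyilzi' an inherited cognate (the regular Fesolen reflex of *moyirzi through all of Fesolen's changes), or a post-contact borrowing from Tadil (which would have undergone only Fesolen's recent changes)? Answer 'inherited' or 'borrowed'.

If inherited, *moyirzi would pass through all of Fesolen's changes:
Fesolen: start from *moyirzi.
  rule 1: no change — moyirzi
  rule 2 (pre-rhotic lowering): moyirzi → moyerzi
  rule 3 (apocope): moyerzi → moyerz
  rule 4 (unconditioned shift): moyerz → moyelz
  rule 5: no change — moyelz
  ⇒ Fesolen moyelz
If borrowed from Tadil 'moyirzi' after the early changes, it would undergo only the recent ones:
  rule 4 (unconditioned shift): moyirzi → moyilzi
  rule 5 (intervocalic lenition): no change (moyilzi)
  ⇒ as a loan: moyilzi
Fesolen 'moyilzi' matches the loan outcome 'moyilzi', not the inherited 'moyelz' — it skipped the early Fesolen changes, so it was borrowed from Tadil.

borrowed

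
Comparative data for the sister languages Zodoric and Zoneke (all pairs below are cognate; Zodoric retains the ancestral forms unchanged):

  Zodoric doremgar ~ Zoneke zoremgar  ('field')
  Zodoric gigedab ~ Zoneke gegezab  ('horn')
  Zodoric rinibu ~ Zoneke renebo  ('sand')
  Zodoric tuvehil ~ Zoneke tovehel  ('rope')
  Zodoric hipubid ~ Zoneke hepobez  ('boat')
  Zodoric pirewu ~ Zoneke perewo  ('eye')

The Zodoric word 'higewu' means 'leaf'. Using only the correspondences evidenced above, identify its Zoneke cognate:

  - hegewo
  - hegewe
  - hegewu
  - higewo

gigedab ~ gegezab, tuvehil ~ tovehel — Zodoric i corresponds to Zoneke e after a consonant, before a consonant other than r, m, n, p, b, f, v.
rinibu ~ renebo, pirewu ~ perewo — Zodoric u corresponds to Zoneke o word-finally.
Applying these to Zodoric 'higewu':
  higewu → hegewu   (i→e after a consonant, before a consonant other than r, m, n, p, b, f, v)
  hegewu → hegewo   (u→o word-finally)
So the Zoneke cognate is 'hegewo'.

hegewo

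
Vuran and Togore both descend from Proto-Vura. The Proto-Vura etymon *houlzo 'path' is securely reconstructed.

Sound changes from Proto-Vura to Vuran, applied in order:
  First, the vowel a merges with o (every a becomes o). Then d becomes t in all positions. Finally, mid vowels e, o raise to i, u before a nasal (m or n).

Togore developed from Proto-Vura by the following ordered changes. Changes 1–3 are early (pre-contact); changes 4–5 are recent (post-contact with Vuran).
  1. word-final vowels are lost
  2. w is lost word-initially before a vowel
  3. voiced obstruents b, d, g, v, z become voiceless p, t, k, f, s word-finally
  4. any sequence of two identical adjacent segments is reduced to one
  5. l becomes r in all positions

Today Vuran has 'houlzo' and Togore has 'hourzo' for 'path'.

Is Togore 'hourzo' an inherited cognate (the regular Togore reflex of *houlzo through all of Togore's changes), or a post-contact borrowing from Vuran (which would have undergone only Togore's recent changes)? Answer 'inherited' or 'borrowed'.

borrowed

If inherited, *houlzo would pass through all of Togore's changes:
Togore: *houlzo
  houlzo → houlz   [apocope]
  houlz (rule 2 does not apply)
  houlz → houls   [final devoicing]
  houls (rule 4 does not apply)
  houls → hours   [unconditioned shift]
  giving Togore hours.
If borrowed from Vuran 'houlzo' after the early changes, it would undergo only the recent ones:
  rule 4 (degemination): no change (houlzo)
  rule 5 (unconditioned shift): houlzo → hourzo
  ⇒ as a loan: hourzo
Togore 'hourzo' matches the loan outcome 'hourzo', not the inherited 'hours' — it skipped the early Togore changes, so it was borrowed from Vuran.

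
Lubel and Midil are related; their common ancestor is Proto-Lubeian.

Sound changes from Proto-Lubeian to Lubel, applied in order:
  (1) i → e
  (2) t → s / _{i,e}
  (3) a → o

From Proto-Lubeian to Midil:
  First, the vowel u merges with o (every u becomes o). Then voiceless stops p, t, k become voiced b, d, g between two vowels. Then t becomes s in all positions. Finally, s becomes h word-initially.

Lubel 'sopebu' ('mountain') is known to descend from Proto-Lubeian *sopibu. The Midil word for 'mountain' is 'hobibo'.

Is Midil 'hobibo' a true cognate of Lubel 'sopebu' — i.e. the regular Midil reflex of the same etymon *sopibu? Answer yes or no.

Derive the expected Midil reflex of *sopibu:
Midil: *sopibu
  sopibu → sopibo   [vowel merger]
  sopibo → sobibo   [intervocalic voicing]
  sobibo (rule 3 does not apply)
  sobibo → hobibo   [debuccalisation]
  giving Midil hobibo.
Midil 'hobibo' matches the regular reflex exactly, so the pair is cognate.

yes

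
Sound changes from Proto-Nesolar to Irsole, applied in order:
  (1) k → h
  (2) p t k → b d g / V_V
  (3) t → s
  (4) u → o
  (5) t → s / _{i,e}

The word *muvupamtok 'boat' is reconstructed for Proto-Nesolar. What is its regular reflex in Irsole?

Irsole: *muvupamtok > muvupamtoh > muvubamtoh > muvubamsoh > movobamsoh  (by unconditioned shift, intervocalic voicing, unconditioned shift, vowel merger)

movobamsoh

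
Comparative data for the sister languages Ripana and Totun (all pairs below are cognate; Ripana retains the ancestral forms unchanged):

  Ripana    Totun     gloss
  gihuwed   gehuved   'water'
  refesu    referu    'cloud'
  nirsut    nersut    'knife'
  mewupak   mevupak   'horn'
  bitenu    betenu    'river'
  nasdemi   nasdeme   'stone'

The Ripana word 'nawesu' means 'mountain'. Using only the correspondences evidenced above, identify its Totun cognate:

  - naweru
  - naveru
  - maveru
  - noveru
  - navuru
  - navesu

naveru

gihuwed ~ gehuved — Ripana w corresponds to Totun v between vowels (before a front vowel).
refesu ~ referu — Ripana s corresponds to Totun r between vowels (before a back vowel).
Applying these to Ripana 'nawesu':
  nawesu → navesu   (w→v between vowels (before a front vowel))
  navesu → naveru   (s→r between vowels (before a back vowel))
So the Totun cognate is 'naveru'.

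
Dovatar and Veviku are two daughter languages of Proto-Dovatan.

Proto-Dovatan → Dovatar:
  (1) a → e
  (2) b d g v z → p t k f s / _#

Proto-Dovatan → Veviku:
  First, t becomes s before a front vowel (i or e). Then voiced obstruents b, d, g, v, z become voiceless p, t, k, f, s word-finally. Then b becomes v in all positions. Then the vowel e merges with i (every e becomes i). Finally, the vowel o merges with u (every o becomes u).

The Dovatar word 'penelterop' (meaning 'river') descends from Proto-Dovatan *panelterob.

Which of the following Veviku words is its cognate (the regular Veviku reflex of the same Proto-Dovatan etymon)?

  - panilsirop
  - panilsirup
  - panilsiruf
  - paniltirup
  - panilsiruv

Veviku: start from *panelterob.
  rule 1 (palatalisation): panelterob → panelserob
  rule 2 (final devoicing): panelserob → panelserop
  rule 3: no change — panelserop
  rule 4 (vowel merger): panelserop → panilsirop
  rule 5 (vowel merger): panilsirop → panilsirup
  ⇒ Veviku panilsirup

panilsirup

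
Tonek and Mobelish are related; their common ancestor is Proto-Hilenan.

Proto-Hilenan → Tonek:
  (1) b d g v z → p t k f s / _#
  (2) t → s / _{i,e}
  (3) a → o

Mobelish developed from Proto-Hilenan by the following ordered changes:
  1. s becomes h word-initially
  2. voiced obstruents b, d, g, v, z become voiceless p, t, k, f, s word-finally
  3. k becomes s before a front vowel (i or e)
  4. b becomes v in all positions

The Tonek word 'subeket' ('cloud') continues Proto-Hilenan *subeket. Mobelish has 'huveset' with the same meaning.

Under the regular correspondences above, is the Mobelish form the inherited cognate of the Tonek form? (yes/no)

Derive the expected Mobelish reflex of *subeket:
Mobelish: *subeket
  subeket → hubeket   [debuccalisation]
  hubeket (rule 2 does not apply)
  hubeket → hubeset   [palatalisation]
  hubeset → huveset   [unconditioned shift]
  giving Mobelish huveset.
Mobelish 'huveset' matches the regular reflex exactly, so the pair is cognate.

yes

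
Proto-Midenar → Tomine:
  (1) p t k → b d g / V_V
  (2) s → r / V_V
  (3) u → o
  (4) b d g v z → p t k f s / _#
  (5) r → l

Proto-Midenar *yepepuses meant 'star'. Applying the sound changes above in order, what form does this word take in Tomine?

yebeboles

Tomine: start from *yepepuses.
  rule 1 (intervocalic voicing): yepepuses → yebebuses
  rule 2 (rhotacism): yebebuses → yebebures
  rule 3 (vowel merger): yebebures → yebebores
  rule 4: no change — yebebores
  rule 5 (unconditioned shift): yebebores → yebeboles
  ⇒ Tomine yebeboles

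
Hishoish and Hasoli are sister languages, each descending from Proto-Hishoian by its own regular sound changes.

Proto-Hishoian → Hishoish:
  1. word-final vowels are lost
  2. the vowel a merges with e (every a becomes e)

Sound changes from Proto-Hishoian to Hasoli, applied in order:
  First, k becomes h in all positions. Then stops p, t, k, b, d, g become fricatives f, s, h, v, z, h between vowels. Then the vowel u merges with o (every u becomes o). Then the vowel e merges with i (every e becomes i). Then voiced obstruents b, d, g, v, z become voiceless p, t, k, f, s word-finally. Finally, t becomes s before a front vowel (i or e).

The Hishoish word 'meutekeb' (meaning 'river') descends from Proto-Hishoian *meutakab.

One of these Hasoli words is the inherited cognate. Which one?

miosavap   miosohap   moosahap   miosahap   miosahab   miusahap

Hasoli: start from *meutakab.
  rule 1 (unconditioned shift): meutakab → meutahab
  rule 2 (intervocalic lenition): meutahab → meusahab
  rule 3 (vowel merger): meusahab → meosahab
  rule 4 (vowel merger): meosahab → miosahab
  rule 5 (final devoicing): miosahab → miosahap
  rule 6: no change — miosahap
  ⇒ Hasoli miosahap

miosahap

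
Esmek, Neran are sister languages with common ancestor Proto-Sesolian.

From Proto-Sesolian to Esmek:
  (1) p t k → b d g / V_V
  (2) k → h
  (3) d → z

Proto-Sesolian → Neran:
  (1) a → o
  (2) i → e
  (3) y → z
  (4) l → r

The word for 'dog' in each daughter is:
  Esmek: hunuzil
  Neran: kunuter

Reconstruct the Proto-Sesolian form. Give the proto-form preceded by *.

*kunutil

Position 6: Esmek has i, Neran has e. Esmek preserves i here (none of its changes turn any other segment into i), so the proto-segment is *i.
Position 5: Esmek has z, Neran has t. Neran preserves t here (none of its changes turn any other segment into t), so the proto-segment is *t.
This points to *kunutil. Verify forward in each daughter:
Esmek: start from *kunutil.
  rule 1 (intervocalic voicing): kunutil → kunudil
  rule 2 (unconditioned shift): kunudil → hunudil
  rule 3 (unconditioned shift): hunudil → hunuzil
  ⇒ Esmek hunuzil
Neran: start from *kunutil.
  rule 1: no change — kunutil
  rule 2 (vowel merger): kunutil → kunutel
  rule 3: no change — kunutel
  rule 4 (unconditioned shift): kunutel → kunuter
  ⇒ Neran kunuter
No other proto-form is consistent with every reflex, so the reconstruction is *kunutil.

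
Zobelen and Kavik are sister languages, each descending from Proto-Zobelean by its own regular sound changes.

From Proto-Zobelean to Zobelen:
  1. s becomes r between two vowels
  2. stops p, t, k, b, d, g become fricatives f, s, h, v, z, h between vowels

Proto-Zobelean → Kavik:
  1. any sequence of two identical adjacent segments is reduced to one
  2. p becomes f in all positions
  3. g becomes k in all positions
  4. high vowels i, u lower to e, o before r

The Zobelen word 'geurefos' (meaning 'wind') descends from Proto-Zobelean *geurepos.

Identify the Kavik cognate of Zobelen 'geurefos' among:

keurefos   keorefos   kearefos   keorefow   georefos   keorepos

Kavik: *geurepos
  geurepos (rule 1 does not apply)
  geurepos → geurefos   [unconditioned shift]
  geurefos → keurefos   [unconditioned shift]
  keurefos → keorefos   [pre-rhotic lowering]
  giving Kavik keorefos.

keorefos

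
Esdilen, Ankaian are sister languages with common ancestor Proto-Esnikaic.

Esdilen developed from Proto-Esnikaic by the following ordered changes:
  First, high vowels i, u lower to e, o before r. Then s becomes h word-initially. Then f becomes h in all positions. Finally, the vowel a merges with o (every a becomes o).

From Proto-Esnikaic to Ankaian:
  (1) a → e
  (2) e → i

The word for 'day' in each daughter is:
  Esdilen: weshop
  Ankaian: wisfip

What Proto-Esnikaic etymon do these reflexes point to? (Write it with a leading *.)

Position 5: Esdilen has o, Ankaian has i. Taking the neighbouring segments as reconstructed: Esdilen o could go back to *a or *o; Ankaian i could go back to *a or *e or *i — the one source consistent with every daughter is *a.
Position 2: Esdilen has e, Ankaian has i. Taking the neighbouring segments as reconstructed: Esdilen e can only go back to *e; Ankaian i could go back to *a or *e or *i — the one source consistent with every daughter is *e.
Position 4: Esdilen has h, Ankaian has f. Ankaian preserves f here (none of its changes turn any other segment into f), so the proto-segment is *f.
The remaining positions agree across the daughters. Check the candidate against every language:
Esdilen: start from *wesfap.
  rule 1: no change — wesfap
  rule 2: no change — wesfap
  rule 3 (unconditioned shift): wesfap → weshap
  rule 4 (vowel merger): weshap → weshop
  ⇒ Esdilen weshop
Ankaian: *wesfap > wesfep > wisfip  (by vowel merger, vowel merger)
Only *wesfap yields all of Esdilen weshop, Ankaian wisfip.

*wesfap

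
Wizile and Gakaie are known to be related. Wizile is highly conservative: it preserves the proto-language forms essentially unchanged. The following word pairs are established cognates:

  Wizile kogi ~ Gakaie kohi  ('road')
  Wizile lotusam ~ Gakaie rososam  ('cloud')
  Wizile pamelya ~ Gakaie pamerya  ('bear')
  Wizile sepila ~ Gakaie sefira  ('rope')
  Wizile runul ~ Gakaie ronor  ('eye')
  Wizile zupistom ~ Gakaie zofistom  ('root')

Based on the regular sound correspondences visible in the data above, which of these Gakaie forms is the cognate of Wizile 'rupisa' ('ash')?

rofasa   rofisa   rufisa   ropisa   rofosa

zupistom ~ zofistom — Wizile u corresponds to Gakaie o after a consonant, before a labial obstruent.
sepila ~ sefira, zupistom ~ zofistom — Wizile p corresponds to Gakaie f between vowels (before a front vowel).
Applying these to Wizile 'rupisa':
  rupisa → ropisa   (u→o after a consonant, before a labial obstruent)
  ropisa → rofisa   (p→f between vowels (before a front vowel))
So the Gakaie cognate is 'rofisa'.

rofisa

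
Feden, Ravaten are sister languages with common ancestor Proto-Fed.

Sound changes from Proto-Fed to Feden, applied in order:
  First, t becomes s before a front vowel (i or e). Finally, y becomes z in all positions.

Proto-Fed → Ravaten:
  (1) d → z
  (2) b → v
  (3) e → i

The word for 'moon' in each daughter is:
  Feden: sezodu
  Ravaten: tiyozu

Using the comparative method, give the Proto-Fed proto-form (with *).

Position 2: Feden has e, Ravaten has i. Feden preserves e here (none of its changes turn any other segment into e), so the proto-segment is *e.
Position 1: Feden has s, Ravaten has t. Ravaten preserves t here (none of its changes turn any other segment into t), so the proto-segment is *t.
Position 3: Feden has z, Ravaten has y. Ravaten preserves y here (none of its changes turn any other segment into y), so the proto-segment is *y.
Verify the candidate proto-form against each daughter:
Feden: *teyodu
  teyodu → seyodu   [palatalisation]
  seyodu → sezodu   [unconditioned shift]
  giving Feden sezodu.
Ravaten: *teyodu
  teyodu → teyozu   [unconditioned shift]
  teyozu (rule 2 does not apply)
  teyozu → tiyozu   [vowel merger]
  giving Ravaten tiyozu.
No other proto-form is consistent with every reflex, so the reconstruction is *teyodu.

*teyodu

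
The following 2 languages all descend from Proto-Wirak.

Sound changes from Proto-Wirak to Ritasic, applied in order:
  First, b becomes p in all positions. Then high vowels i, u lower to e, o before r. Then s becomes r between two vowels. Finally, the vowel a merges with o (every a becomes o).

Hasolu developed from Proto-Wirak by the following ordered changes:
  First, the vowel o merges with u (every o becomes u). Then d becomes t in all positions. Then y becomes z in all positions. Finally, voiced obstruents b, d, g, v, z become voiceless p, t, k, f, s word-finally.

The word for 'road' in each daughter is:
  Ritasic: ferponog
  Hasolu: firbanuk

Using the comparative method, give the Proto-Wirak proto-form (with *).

*firbanog

Position 2: Ritasic has e, Hasolu has i. Hasolu preserves i here (none of its changes turn any other segment into i), so the proto-segment is *i.
Position 7: Ritasic has o, Hasolu has u. Taking the neighbouring segments as reconstructed: Ritasic o could go back to *a or *o; Hasolu u could go back to *o or *u — the one source consistent with every daughter is *o.
Position 8: Ritasic has g, Hasolu has k. Ritasic preserves g here (none of its changes turn any other segment into g), so the proto-segment is *g.
Verify the candidate proto-form against each daughter:
Ritasic: start from *firbanog.
  rule 1 (unconditioned shift): firbanog → firpanog
  rule 2 (pre-rhotic lowering): firpanog → ferpanog
  rule 3: no change — ferpanog
  rule 4 (vowel merger): ferpanog → ferponog
  ⇒ Ritasic ferponog
Hasolu: start from *firbanog.
  rule 1 (vowel merger): firbanog → firbanug
  rule 2: no change — firbanug
  rule 3: no change — firbanug
  rule 4 (final devoicing): firbanug → firbanuk
  ⇒ Hasolu firbanuk
Only *firbanog yields all of Ritasic ferponog, Hasolu firbanuk.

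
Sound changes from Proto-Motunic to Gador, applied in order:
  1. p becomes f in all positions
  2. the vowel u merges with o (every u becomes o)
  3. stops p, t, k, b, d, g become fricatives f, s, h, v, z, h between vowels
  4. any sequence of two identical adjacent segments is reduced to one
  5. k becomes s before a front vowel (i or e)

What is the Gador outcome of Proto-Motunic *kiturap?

Gador: start from *kiturap.
  rule 1 (unconditioned shift): kiturap → kituraf
  rule 2 (vowel merger): kituraf → kitoraf
  rule 3 (intervocalic lenition): kitoraf → kisoraf
  rule 4: no change — kisoraf
  rule 5 (palatalisation): kisoraf → sisoraf
  ⇒ Gador sisoraf

sisoraf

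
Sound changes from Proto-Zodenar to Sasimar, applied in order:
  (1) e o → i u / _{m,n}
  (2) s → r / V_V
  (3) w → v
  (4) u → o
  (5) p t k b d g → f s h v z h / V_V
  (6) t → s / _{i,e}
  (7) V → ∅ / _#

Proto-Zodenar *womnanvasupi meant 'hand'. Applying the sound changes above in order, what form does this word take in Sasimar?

Sasimar: start from *womnanvasupi.
  rule 1 (pre-nasal raising): womnanvasupi → wumnanvasupi
  rule 2 (rhotacism): wumnanvasupi → wumnanvarupi
  rule 3 (unconditioned shift): wumnanvarupi → vumnanvarupi
  rule 4 (vowel merger): vumnanvarupi → vomnanvaropi
  rule 5 (intervocalic lenition): vomnanvaropi → vomnanvarofi
  rule 6: no change — vomnanvarofi
  rule 7 (apocope): vomnanvarofi → vomnanvarof
  ⇒ Sasimar vomnanvarof

vomnanvarof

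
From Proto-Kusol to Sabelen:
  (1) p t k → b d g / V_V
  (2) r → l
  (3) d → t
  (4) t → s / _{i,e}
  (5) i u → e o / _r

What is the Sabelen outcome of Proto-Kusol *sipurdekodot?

Sabelen: *sipurdekodot > siburdegodot > sibuldegodot > sibultegotot > sibulsegotot  (by intervocalic voicing, unconditioned shift, unconditioned shift, palatalisation)

sibulsegotot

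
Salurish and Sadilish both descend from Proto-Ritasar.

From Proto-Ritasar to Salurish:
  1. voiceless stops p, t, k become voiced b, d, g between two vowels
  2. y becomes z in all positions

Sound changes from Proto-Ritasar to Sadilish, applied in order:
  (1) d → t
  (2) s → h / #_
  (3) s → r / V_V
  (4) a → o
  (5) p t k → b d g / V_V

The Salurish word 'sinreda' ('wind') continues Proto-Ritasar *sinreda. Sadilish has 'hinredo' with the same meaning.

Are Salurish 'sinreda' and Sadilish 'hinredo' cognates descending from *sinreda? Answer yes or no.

yes

Derive the expected Sadilish reflex of *sinreda:
Sadilish: *sinreda > sinreta > hinreta > hinreto > hinredo  (by unconditioned shift, debuccalisation, vowel merger, intervocalic voicing)
Sadilish 'hinredo' matches the regular reflex exactly, so the pair is cognate.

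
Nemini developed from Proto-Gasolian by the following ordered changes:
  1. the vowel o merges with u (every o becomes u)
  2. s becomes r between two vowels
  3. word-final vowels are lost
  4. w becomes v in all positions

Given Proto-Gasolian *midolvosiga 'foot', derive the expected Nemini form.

midulvurig

Nemini: start from *midolvosiga.
  rule 1 (vowel merger): midolvosiga → midulvusiga
  rule 2 (rhotacism): midulvusiga → midulvuriga
  rule 3 (apocope): midulvuriga → midulvurig
  rule 4: no change — midulvurig
  ⇒ Nemini midulvurig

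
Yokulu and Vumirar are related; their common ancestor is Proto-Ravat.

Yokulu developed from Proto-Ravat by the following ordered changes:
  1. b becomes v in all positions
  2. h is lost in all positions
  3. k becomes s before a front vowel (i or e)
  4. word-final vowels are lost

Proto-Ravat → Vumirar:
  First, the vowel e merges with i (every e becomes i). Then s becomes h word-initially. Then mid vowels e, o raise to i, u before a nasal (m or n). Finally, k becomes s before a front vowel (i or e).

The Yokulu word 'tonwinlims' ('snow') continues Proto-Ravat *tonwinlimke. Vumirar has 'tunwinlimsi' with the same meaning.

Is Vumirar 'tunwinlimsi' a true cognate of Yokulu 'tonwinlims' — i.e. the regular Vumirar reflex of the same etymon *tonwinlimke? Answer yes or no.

yes

Derive the expected Vumirar reflex of *tonwinlimke:
Vumirar: start from *tonwinlimke.
  rule 1 (vowel merger): tonwinlimke → tonwinlimki
  rule 2: no change — tonwinlimki
  rule 3 (pre-nasal raising): tonwinlimki → tunwinlimki
  rule 4 (palatalisation): tunwinlimki → tunwinlimsi
  ⇒ Vumirar tunwinlimsi
Vumirar 'tunwinlimsi' matches the regular reflex exactly, so the pair is cognate.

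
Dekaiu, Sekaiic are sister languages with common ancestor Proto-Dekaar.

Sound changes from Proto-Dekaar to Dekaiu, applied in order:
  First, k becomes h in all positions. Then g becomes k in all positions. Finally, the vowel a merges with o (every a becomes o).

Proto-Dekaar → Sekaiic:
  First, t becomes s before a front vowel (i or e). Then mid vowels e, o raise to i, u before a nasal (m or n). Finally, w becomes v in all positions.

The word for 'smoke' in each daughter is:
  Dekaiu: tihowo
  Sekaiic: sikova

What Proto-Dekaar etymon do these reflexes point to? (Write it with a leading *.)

Position 3: Dekaiu has h, Sekaiic has k. Sekaiic preserves k here (none of its changes turn any other segment into k), so the proto-segment is *k.
Position 6: Dekaiu has o, Sekaiic has a. Sekaiic preserves a here (none of its changes turn any other segment into a), so the proto-segment is *a.
Position 5: Dekaiu has w, Sekaiic has v. Dekaiu preserves w here (none of its changes turn any other segment into w), so the proto-segment is *w.
This points to *tikowa. Verify forward in each daughter:
Dekaiu: *tikowa
  tikowa → tihowa   [unconditioned shift]
  tihowa (rule 2 does not apply)
  tihowa → tihowo   [vowel merger]
  giving Dekaiu tihowo.
Sekaiic: *tikowa
  tikowa → sikowa   [palatalisation]
  sikowa (rule 2 does not apply)
  sikowa → sikova   [unconditioned shift]
  giving Sekaiic sikova.
Only *tikowa yields all of Dekaiu tihowo, Sekaiic sikova.

*tikowa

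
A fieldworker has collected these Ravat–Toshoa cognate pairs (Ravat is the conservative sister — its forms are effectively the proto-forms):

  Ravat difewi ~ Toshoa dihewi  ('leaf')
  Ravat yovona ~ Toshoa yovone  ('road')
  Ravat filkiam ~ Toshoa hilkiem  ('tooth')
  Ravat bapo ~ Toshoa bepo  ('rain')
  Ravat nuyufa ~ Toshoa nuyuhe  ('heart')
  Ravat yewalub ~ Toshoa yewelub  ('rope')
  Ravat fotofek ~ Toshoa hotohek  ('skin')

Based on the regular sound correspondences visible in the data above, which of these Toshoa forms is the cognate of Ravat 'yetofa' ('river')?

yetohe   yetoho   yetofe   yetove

yetohe

nuyufa ~ nuyuhe — Ravat f corresponds to Toshoa h between vowels (before a back vowel).
yovona ~ yovone, nuyufa ~ nuyuhe — Ravat a corresponds to Toshoa e word-finally.
Applying these to Ravat 'yetofa':
  yetofa → yetoha   (f→h between vowels (before a back vowel))
  yetoha → yetohe   (a→e word-finally)
So the Toshoa cognate is 'yetohe'.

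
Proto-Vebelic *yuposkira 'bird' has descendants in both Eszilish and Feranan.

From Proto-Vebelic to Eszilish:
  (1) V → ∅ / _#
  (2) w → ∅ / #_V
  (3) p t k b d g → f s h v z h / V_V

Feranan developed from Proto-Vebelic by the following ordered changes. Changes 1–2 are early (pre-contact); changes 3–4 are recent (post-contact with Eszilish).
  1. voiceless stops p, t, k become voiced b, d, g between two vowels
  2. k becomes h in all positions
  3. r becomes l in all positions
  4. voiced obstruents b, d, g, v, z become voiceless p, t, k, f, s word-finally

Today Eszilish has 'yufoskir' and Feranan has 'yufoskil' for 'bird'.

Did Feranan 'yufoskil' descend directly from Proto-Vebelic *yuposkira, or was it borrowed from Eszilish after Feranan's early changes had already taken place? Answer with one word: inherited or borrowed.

borrowed

If inherited, *yuposkira would pass through all of Feranan's changes:
Feranan: *yuposkira > yuboskira > yuboshira > yuboshila  (by intervocalic voicing, unconditioned shift, unconditioned shift)
If borrowed from Eszilish 'yufoskir' after the early changes, it would undergo only the recent ones:
  rule 3 (unconditioned shift): yufoskir → yufoskil
  rule 4 (final devoicing): no change (yufoskil)
  ⇒ as a loan: yufoskil
Feranan 'yufoskil' matches the loan outcome 'yufoskil', not the inherited 'yuboshila' — it skipped the early Feranan changes, so it was borrowed from Eszilish.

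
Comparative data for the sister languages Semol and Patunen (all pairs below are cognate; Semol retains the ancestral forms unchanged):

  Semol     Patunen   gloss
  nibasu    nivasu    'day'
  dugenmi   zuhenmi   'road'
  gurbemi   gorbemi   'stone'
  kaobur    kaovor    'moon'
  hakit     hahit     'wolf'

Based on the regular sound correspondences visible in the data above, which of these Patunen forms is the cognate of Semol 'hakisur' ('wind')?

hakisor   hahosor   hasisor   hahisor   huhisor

hakit ~ hahit — Semol k corresponds to Patunen h between vowels (before a front vowel).
gurbemi ~ gorbemi, kaobur ~ kaovor — Semol u corresponds to Patunen o after a consonant, before r.
Applying these to Semol 'hakisur':
  hakisur → hahisur   (k→h between vowels (before a front vowel))
  hahisur → hahisor   (u→o after a consonant, before r)
So the Patunen cognate is 'hahisor'.

hahisor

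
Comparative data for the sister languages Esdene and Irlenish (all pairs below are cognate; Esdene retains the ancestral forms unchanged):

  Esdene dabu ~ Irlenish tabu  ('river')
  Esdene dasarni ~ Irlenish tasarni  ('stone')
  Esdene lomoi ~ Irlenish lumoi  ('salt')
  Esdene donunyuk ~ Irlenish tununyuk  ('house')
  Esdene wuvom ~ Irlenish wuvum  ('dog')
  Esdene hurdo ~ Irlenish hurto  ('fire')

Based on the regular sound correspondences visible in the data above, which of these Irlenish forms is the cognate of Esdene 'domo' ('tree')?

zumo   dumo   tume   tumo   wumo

donunyuk ~ tununyuk — Esdene d corresponds to Irlenish t word-initially before a back vowel.
lomoi ~ lumoi, wuvom ~ wuvum — Esdene o corresponds to Irlenish u after a consonant, before a nasal.
Applying these to Esdene 'domo':
  domo → tomo   (d→t word-initially before a back vowel)
  tomo → tumo   (o→u after a consonant, before a nasal)
So the Irlenish cognate is 'tumo'.

tumo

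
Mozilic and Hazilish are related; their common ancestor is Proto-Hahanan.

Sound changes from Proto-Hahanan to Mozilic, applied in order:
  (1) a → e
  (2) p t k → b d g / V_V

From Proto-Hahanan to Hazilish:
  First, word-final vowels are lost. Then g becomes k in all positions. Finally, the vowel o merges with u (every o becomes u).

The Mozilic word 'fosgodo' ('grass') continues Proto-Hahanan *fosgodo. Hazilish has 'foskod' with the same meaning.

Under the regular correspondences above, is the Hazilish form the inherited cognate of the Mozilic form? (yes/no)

Derive the expected Hazilish reflex of *fosgodo:
Hazilish: *fosgodo > fosgod > foskod > fuskud  (by apocope, unconditioned shift, vowel merger)
The regular Hazilish reflex would be 'fuskud', but the attested form is 'foskod'. The correspondence is irregular, so they are not cognates (the Hazilish form has a different source).

no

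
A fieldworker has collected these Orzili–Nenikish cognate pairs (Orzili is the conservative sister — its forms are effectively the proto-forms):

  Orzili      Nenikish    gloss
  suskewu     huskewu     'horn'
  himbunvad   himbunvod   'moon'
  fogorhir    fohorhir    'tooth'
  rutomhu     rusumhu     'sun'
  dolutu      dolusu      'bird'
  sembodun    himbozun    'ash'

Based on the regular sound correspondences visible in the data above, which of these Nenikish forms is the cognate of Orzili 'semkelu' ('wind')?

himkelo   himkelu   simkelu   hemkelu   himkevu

himkelu

sembodun ~ himbozun — Orzili s corresponds to Nenikish h word-initially before a front vowel.
sembodun ~ himbozun — Orzili e corresponds to Nenikish i after a consonant, before a nasal.
Applying these to Orzili 'semkelu':
  semkelu → hemkelu   (s→h word-initially before a front vowel)
  hemkelu → himkelu   (e→i after a consonant, before a nasal)
So the Nenikish cognate is 'himkelu'.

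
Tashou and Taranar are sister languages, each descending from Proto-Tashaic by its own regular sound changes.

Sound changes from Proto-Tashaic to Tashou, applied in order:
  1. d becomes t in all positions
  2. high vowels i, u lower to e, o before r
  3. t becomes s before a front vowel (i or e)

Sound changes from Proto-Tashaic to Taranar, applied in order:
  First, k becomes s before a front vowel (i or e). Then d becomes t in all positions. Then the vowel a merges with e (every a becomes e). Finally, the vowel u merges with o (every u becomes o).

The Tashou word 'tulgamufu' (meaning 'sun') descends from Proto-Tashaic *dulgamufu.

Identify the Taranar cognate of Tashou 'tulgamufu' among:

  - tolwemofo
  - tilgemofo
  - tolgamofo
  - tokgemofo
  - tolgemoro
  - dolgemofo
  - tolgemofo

tolgemofo

Taranar: start from *dulgamufu.
  rule 1: no change — dulgamufu
  rule 2 (unconditioned shift): dulgamufu → tulgamufu
  rule 3 (vowel merger): tulgamufu → tulgemufu
  rule 4 (vowel merger): tulgemufu → tolgemofo
  ⇒ Taranar tolgemofo
Only 'tolgemofo' matches the regular Taranar development of *dulgamufu.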